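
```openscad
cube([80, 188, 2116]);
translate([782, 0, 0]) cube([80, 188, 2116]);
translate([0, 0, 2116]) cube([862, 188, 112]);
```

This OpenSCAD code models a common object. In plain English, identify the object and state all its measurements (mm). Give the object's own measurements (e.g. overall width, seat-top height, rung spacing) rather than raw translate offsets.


A door frame. The clear opening is 702 mm wide and 2116 mm high. Two 80 mm wide jambs, 188 mm deep, stand either side of the opening from the floor to the top of the opening. A 112 mm thick head sits across the top of both jambs, spanning the full outside width of the frame.


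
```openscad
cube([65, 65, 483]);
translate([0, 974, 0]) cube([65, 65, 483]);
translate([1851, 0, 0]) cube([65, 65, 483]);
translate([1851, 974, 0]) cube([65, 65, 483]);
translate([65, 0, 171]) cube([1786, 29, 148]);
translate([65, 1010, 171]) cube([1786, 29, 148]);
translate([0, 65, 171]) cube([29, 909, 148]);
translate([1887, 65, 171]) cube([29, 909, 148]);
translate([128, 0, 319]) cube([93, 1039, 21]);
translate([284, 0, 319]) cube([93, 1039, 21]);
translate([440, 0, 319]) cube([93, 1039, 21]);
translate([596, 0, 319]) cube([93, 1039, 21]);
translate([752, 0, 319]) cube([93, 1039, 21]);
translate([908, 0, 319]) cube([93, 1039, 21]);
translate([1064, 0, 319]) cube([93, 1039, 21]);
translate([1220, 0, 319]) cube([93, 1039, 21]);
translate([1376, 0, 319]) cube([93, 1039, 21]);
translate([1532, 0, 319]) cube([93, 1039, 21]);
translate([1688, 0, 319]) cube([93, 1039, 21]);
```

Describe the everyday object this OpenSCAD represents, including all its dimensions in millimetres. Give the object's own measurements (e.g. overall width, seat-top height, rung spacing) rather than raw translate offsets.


A bed frame 1916 mm long (x) by 1039 mm wide (y). Four 65×65 mm corner posts, 483 mm tall, at the corners of the footprint. Four rails of 29 mm thickness and 148 mm height run between adjacent posts with their undersides at z = 171 mm, their outer faces flush with the outside of the frame (the two x-running rails run between the posts' inner faces; the two y-running rails run between the posts' inner faces). 11 slats, each 93 mm wide (x) and 21 mm thick, lie across the top of the two x-running rails, running the full 1039 mm width of the frame in y; along x they sit between the end posts with a 63 mm gap after the −x posts and between neighbouring slats, leaving 70 mm before the +x posts.


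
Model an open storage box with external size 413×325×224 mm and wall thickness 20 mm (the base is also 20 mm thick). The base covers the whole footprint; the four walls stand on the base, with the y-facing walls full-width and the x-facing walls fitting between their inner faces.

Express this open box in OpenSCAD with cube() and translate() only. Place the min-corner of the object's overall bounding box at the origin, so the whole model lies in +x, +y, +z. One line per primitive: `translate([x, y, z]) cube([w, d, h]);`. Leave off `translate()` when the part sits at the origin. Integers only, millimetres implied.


cube([413, 325, 20]);
translate([0, 0, 20]) cube([413, 20, 204]);
translate([0, 305, 20]) cube([413, 20, 204]);
translate([0, 20, 20]) cube([20, 285, 204]);
translate([393, 20, 20]) cube([20, 285, 204]);


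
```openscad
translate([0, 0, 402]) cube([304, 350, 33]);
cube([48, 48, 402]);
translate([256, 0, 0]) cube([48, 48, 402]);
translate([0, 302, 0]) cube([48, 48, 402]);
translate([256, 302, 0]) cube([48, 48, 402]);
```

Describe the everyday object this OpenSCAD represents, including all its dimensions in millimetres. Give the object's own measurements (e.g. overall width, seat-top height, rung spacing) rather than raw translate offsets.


A four-legged stool. The seat is a 304×350×33 mm slab whose top surface is at z = 435 mm; four square legs, each 48×48 mm in cross-section, run from the floor (z = 0) to the underside of the seat, each flush with a corner of the seat.


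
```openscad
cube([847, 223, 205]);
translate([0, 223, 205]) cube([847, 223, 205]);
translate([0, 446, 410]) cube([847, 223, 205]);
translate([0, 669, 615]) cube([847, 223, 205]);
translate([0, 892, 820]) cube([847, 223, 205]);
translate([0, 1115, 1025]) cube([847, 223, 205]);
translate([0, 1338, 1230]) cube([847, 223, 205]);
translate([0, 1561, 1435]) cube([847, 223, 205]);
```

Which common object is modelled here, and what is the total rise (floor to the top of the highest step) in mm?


A staircase. The total rise is 1640 mm.

8 identical blocks, each offset up and back from the previous — a staircase. Each step is 205 mm tall and there are 8 of them, so the total rise is 8 × 205 = 1640 mm.


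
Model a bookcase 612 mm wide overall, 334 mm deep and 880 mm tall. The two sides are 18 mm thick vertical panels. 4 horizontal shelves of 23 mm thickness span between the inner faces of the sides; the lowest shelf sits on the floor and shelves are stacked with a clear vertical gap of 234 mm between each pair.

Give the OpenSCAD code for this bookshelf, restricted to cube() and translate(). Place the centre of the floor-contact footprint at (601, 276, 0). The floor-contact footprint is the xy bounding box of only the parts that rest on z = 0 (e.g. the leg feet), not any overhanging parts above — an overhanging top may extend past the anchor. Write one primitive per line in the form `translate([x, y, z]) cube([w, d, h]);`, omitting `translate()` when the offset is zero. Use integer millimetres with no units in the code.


translate([295, 109, 0]) cube([18, 334, 880]);
translate([889, 109, 0]) cube([18, 334, 880]);
translate([313, 109, 0]) cube([576, 334, 23]);
translate([313, 109, 257]) cube([576, 334, 23]);
translate([313, 109, 514]) cube([576, 334, 23]);
translate([313, 109, 771]) cube([576, 334, 23]);


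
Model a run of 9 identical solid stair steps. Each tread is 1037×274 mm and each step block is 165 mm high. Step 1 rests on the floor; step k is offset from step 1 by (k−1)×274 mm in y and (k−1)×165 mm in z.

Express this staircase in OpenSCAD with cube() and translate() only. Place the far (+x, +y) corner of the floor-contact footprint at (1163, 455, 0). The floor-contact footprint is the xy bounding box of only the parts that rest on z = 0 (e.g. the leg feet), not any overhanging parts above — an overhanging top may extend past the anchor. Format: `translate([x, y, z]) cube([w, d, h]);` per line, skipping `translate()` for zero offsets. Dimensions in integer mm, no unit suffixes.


translate([126, 181, 0]) cube([1037, 274, 165]);
translate([126, 455, 165]) cube([1037, 274, 165]);
translate([126, 729, 330]) cube([1037, 274, 165]);
translate([126, 1003, 495]) cube([1037, 274, 165]);
translate([126, 1277, 660]) cube([1037, 274, 165]);
translate([126, 1551, 825]) cube([1037, 274, 165]);
translate([126, 1825, 990]) cube([1037, 274, 165]);
translate([126, 2099, 1155]) cube([1037, 274, 165]);
translate([126, 2373, 1320]) cube([1037, 274, 165]);


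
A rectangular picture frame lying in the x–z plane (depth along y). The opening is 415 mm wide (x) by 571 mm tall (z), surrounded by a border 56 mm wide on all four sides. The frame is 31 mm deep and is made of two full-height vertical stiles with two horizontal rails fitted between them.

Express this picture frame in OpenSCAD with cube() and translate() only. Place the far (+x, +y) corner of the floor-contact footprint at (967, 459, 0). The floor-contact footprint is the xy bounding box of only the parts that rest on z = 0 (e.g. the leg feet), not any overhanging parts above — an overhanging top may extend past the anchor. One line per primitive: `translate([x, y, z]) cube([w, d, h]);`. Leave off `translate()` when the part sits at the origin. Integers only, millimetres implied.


translate([440, 428, 0]) cube([56, 31, 683]);
translate([911, 428, 0]) cube([56, 31, 683]);
translate([496, 428, 0]) cube([415, 31, 56]);
translate([496, 428, 627]) cube([415, 31, 56]);


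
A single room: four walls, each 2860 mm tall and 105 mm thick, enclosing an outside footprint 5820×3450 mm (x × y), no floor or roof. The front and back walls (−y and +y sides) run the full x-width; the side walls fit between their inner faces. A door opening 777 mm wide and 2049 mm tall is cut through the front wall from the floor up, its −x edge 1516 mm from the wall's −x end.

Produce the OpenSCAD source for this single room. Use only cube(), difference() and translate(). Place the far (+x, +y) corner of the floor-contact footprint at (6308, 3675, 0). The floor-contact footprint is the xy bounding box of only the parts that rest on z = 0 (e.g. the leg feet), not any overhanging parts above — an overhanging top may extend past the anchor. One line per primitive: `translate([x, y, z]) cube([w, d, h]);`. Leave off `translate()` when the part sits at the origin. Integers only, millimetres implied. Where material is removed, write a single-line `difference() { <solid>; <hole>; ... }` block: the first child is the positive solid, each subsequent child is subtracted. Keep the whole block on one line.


difference() { translate([488, 225, 0]) cube([5820, 105, 2860]); translate([2004, 225, 0]) cube([777, 105, 2049]); }
translate([488, 3570, 0]) cube([5820, 105, 2860]);
translate([488, 330, 0]) cube([105, 3240, 2860]);
translate([6203, 330, 0]) cube([105, 3240, 2860]);


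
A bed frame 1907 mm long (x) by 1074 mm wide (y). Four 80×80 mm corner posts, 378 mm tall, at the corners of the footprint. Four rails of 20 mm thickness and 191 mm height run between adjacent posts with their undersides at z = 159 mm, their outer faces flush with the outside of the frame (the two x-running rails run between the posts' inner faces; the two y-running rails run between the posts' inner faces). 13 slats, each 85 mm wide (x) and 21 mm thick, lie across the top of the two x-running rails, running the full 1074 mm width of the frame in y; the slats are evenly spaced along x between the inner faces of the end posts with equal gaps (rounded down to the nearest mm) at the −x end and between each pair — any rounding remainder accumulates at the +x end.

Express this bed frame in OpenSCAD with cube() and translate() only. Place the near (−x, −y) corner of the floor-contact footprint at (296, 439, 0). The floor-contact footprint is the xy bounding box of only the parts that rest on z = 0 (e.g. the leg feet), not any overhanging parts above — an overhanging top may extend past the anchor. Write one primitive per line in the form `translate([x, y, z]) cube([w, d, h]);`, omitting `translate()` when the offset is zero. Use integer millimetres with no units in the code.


// slat z = rail_z + rail_h = 159 + 191 = 350
// slat gap = ⌊(1747 − 13·85) / 14⌋ = 45
translate([296, 439, 0]) cube([80, 80, 378]);
translate([296, 1433, 0]) cube([80, 80, 378]);
translate([2123, 439, 0]) cube([80, 80, 378]);
translate([2123, 1433, 0]) cube([80, 80, 378]);
translate([376, 439, 159]) cube([1747, 20, 191]);
translate([376, 1493, 159]) cube([1747, 20, 191]);
translate([296, 519, 159]) cube([20, 914, 191]);
translate([2183, 519, 159]) cube([20, 914, 191]);
translate([421, 439, 350]) cube([85, 1074, 21]);
translate([551, 439, 350]) cube([85, 1074, 21]);
translate([681, 439, 350]) cube([85, 1074, 21]);
translate([811, 439, 350]) cube([85, 1074, 21]);
translate([941, 439, 350]) cube([85, 1074, 21]);
translate([1071, 439, 350]) cube([85, 1074, 21]);
translate([1201, 439, 350]) cube([85, 1074, 21]);
translate([1331, 439, 350]) cube([85, 1074, 21]);
translate([1461, 439, 350]) cube([85, 1074, 21]);
translate([1591, 439, 350]) cube([85, 1074, 21]);
translate([1721, 439, 350]) cube([85, 1074, 21]);
translate([1851, 439, 350]) cube([85, 1074, 21]);
translate([1981, 439, 350]) cube([85, 1074, 21]);


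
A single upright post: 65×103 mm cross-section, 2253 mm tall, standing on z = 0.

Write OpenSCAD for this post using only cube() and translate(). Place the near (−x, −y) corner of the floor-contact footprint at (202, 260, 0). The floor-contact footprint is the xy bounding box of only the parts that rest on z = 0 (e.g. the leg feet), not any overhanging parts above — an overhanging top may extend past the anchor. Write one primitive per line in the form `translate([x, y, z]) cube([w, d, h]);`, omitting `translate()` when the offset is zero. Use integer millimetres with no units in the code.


translate([202, 260, 0]) cube([65, 103, 2253]);


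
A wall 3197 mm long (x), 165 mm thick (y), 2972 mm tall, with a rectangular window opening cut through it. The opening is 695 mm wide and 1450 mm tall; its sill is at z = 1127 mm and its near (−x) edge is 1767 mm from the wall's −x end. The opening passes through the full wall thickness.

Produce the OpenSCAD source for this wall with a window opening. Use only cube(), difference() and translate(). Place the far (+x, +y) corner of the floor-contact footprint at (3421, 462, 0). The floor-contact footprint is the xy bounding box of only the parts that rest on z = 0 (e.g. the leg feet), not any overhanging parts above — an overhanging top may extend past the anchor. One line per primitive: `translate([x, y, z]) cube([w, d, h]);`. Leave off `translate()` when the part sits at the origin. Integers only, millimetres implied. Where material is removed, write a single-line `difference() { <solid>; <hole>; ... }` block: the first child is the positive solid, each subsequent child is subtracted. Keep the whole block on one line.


difference() { translate([224, 297, 0]) cube([3197, 165, 2972]); translate([1991, 297, 1127]) cube([695, 165, 1450]); }


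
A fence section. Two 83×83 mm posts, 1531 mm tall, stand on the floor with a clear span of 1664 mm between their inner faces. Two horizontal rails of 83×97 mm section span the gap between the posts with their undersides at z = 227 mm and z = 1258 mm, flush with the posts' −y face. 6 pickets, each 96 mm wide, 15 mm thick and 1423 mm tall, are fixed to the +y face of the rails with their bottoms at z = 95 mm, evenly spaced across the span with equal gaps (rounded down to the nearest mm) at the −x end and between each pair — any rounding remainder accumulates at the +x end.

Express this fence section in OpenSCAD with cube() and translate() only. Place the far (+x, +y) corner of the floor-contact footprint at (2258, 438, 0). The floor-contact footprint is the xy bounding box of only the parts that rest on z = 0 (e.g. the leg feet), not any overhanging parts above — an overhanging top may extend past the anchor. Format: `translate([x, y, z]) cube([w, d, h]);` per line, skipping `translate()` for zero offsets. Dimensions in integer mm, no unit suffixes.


translate([428, 355, 0]) cube([83, 83, 1531]);
translate([2175, 355, 0]) cube([83, 83, 1531]);
translate([511, 355, 227]) cube([1664, 83, 97]);
translate([511, 355, 1258]) cube([1664, 83, 97]);
translate([666, 438, 95]) cube([96, 15, 1423]);
translate([917, 438, 95]) cube([96, 15, 1423]);
translate([1168, 438, 95]) cube([96, 15, 1423]);
translate([1419, 438, 95]) cube([96, 15, 1423]);
translate([1670, 438, 95]) cube([96, 15, 1423]);
translate([1921, 438, 95]) cube([96, 15, 1423]);


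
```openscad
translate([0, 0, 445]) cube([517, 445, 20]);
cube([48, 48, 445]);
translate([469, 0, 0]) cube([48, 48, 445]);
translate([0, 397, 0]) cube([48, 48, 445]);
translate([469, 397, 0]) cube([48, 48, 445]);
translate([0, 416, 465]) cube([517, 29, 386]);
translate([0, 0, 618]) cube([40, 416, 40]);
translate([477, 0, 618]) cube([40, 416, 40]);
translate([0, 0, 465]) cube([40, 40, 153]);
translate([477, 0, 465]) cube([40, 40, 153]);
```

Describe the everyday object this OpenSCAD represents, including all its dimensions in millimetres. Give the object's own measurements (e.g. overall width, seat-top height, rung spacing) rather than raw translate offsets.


A chair. The seat is a 517×445×20 mm slab with its top at z = 465 mm, on four 48×48 mm corner legs (flush with the seat edges, standing on z = 0). A flat backrest 29 mm thick, 386 mm tall, spans the full seat width and rises from the seat top along its +y edge, rear face flush with the rear of the seat. Two armrests of 40×40 mm section run along each side from the seat's front edge to the front of the backrest, top faces 193 mm above the seat top and outer faces flush with the seat's x-edges; a 40×40 mm post under the front of each armrest stands on the seat at the front corner.


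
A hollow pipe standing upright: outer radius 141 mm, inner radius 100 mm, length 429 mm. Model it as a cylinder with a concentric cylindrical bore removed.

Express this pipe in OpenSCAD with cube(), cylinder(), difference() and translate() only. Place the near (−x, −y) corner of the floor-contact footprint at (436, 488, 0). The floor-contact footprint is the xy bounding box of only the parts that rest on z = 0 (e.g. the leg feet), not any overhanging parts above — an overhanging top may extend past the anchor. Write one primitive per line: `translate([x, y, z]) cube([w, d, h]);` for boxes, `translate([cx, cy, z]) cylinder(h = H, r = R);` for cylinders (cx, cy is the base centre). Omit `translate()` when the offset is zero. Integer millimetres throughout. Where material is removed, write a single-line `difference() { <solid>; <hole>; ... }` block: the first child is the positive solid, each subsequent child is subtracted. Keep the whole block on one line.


difference() { translate([577, 629, 0]) cylinder(h = 429, r = 141); translate([577, 629, 0]) cylinder(h = 429, r = 100); }


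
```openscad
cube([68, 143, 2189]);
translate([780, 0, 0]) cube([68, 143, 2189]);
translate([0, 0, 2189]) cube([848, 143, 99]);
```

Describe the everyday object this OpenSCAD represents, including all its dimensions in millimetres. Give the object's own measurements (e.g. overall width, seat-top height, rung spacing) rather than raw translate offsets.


A door frame. The clear opening is 712 mm wide and 2189 mm high. Two 68 mm wide jambs, 143 mm deep, stand either side of the opening from the floor to the top of the opening. A 99 mm thick head sits across the top of both jambs, spanning the full outside width of the frame.


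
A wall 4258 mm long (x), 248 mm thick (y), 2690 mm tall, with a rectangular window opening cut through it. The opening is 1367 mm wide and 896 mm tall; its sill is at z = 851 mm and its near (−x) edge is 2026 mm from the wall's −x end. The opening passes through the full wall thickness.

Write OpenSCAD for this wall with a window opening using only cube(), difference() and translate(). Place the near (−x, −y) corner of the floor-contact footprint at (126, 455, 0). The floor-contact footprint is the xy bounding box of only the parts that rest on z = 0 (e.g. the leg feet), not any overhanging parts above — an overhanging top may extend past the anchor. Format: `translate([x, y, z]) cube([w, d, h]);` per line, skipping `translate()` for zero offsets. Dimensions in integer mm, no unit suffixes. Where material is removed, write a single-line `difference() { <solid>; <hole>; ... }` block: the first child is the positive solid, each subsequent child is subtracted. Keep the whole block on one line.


difference() { translate([126, 455, 0]) cube([4258, 248, 2690]); translate([2152, 455, 851]) cube([1367, 248, 896]); }


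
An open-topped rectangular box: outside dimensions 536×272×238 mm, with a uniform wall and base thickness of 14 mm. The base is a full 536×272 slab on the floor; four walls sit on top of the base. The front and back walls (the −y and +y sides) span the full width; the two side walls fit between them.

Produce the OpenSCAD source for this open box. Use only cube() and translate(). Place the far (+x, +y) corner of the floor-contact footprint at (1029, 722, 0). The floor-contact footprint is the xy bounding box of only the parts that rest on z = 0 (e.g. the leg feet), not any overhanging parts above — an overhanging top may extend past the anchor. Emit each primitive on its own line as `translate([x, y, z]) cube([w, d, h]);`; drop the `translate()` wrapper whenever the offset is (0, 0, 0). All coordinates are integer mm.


translate([493, 450, 0]) cube([536, 272, 14]);
translate([493, 450, 14]) cube([536, 14, 224]);
translate([493, 708, 14]) cube([536, 14, 224]);
translate([493, 464, 14]) cube([14, 244, 224]);
translate([1015, 464, 14]) cube([14, 244, 224]);


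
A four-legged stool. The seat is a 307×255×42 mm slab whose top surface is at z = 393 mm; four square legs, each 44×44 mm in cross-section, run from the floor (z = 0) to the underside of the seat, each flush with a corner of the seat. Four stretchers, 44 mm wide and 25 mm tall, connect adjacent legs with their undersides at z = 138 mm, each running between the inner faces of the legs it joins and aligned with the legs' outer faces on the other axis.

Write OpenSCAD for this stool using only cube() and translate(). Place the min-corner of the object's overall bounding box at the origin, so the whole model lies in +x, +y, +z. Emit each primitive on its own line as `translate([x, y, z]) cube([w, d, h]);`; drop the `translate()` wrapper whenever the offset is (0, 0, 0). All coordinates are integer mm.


// leg_h = 393 - 42 = 351
// stretcher span = 307 - 2*44 = 219
translate([0, 0, 351]) cube([307, 255, 42]);
cube([44, 44, 351]);
translate([263, 0, 0]) cube([44, 44, 351]);
translate([0, 211, 0]) cube([44, 44, 351]);
translate([263, 211, 0]) cube([44, 44, 351]);
translate([44, 0, 138]) cube([219, 44, 25]);
translate([44, 211, 138]) cube([219, 44, 25]);
translate([0, 44, 138]) cube([44, 167, 25]);
translate([263, 44, 138]) cube([44, 167, 25]);


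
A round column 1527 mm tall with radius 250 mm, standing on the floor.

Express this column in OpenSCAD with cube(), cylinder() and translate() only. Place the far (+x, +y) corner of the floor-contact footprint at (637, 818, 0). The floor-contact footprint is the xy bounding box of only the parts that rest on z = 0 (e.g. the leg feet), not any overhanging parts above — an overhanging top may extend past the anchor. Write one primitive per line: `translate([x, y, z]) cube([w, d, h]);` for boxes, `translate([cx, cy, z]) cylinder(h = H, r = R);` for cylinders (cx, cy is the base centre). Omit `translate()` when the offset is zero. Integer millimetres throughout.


translate([387, 568, 0]) cylinder(h = 1527, r = 250);


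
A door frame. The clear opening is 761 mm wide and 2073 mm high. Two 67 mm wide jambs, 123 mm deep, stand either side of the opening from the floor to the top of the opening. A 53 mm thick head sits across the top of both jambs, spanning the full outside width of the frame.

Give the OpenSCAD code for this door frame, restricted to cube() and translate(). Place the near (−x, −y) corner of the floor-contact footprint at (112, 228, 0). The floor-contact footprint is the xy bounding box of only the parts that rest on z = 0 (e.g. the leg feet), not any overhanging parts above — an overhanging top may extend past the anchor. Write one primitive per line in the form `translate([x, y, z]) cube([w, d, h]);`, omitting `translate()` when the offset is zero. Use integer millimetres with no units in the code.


translate([112, 228, 0]) cube([67, 123, 2073]);
translate([940, 228, 0]) cube([67, 123, 2073]);
translate([112, 228, 2073]) cube([895, 123, 53]);


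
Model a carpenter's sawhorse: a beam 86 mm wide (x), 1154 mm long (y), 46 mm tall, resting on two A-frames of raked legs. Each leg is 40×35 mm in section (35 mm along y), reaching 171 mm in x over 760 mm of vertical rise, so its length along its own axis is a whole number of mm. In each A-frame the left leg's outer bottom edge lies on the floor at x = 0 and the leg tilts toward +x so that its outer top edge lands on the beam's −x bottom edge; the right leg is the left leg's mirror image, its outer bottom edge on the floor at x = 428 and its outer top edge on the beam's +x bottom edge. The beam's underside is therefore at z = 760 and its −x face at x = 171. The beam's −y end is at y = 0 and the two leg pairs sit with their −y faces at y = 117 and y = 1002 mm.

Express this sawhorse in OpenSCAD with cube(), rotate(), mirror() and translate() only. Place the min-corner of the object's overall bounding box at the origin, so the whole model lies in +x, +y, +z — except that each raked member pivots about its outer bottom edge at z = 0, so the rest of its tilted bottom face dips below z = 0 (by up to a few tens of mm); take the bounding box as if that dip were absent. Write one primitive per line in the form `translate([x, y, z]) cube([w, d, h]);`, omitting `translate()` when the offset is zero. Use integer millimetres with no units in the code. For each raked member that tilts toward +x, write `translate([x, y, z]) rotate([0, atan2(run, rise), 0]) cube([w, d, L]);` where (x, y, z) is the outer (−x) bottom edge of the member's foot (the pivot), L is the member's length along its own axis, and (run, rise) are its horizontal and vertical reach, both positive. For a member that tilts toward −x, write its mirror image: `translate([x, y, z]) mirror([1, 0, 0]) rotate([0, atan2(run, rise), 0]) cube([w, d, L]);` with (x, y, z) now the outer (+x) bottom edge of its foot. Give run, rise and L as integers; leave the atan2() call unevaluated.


translate([171, 0, 760]) cube([86, 1154, 46]);
translate([0, 117, 0]) rotate([0, atan2(171, 760), 0]) cube([40, 35, 779]);
translate([428, 117, 0]) mirror([1, 0, 0]) rotate([0, atan2(171, 760), 0]) cube([40, 35, 779]);
translate([0, 1002, 0]) rotate([0, atan2(171, 760), 0]) cube([40, 35, 779]);
translate([428, 1002, 0]) mirror([1, 0, 0]) rotate([0, atan2(171, 760), 0]) cube([40, 35, 779]);


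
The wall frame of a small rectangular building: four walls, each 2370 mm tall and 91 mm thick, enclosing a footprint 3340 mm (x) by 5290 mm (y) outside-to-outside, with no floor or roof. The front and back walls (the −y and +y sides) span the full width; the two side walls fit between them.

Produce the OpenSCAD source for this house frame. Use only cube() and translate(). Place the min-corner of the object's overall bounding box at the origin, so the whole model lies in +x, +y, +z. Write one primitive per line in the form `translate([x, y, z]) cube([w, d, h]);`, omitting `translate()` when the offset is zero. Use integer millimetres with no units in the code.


cube([3340, 91, 2370]);
translate([0, 5199, 0]) cube([3340, 91, 2370]);
translate([0, 91, 0]) cube([91, 5108, 2370]);
translate([3249, 91, 0]) cube([91, 5108, 2370]);


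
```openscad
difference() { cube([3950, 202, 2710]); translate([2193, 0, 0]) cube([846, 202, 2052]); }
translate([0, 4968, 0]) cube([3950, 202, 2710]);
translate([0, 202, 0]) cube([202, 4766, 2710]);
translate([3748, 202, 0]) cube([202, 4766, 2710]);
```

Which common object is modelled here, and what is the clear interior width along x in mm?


A single room. The interior width is 3546 mm.

Four walls enclosing a rectangle with a door in the front wall — a room. Outside width 3950 minus two 202 mm walls gives 3546 mm.


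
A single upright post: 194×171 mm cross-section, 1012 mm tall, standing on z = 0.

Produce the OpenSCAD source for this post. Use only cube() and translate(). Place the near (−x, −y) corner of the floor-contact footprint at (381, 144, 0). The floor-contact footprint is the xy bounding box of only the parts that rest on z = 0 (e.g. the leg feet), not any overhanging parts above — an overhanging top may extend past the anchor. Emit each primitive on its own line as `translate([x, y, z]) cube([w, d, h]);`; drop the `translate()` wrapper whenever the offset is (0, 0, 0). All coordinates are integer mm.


translate([381, 144, 0]) cube([194, 171, 1012]);


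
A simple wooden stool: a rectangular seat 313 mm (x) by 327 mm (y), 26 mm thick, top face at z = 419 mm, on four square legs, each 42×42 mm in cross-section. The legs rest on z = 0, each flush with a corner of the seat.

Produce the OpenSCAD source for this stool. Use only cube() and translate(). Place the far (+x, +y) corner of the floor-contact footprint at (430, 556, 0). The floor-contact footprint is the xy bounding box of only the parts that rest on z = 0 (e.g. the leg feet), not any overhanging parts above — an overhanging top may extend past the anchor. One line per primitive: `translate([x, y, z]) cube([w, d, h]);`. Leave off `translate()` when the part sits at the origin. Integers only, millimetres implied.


translate([117, 229, 393]) cube([313, 327, 26]);
translate([117, 229, 0]) cube([42, 42, 393]);
translate([388, 229, 0]) cube([42, 42, 393]);
translate([117, 514, 0]) cube([42, 42, 393]);
translate([388, 514, 0]) cube([42, 42, 393]);


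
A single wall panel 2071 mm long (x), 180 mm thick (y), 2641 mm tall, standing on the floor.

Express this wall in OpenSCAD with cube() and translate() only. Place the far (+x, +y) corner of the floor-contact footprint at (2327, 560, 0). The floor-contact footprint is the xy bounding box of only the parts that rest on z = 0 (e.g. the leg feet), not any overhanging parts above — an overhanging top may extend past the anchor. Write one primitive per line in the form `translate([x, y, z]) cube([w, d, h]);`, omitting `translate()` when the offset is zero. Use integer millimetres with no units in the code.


translate([256, 380, 0]) cube([2071, 180, 2641]);


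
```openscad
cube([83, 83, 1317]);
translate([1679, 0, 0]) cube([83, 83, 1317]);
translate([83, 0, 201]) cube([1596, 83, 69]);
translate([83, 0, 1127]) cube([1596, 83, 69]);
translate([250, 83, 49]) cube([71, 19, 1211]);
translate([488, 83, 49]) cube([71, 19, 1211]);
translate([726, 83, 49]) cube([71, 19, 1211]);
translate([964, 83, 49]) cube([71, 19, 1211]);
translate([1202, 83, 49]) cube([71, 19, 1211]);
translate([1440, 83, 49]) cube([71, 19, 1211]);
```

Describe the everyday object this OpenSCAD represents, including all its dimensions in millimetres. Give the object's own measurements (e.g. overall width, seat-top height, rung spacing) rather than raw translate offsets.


A fence section. Two 83×83 mm posts, 1317 mm tall, stand on the floor with a clear span of 1596 mm between their inner faces. Two horizontal rails of 83×69 mm section span the gap between the posts with their undersides at z = 201 mm and z = 1127 mm, flush with the posts' −y face. 6 pickets, each 71 mm wide, 19 mm thick and 1211 mm tall, are fixed to the +y face of the rails with their bottoms at z = 49 mm, spaced across the span with a 167 mm gap after the −x post and between neighbouring pickets, with 168 mm left before the +x post.


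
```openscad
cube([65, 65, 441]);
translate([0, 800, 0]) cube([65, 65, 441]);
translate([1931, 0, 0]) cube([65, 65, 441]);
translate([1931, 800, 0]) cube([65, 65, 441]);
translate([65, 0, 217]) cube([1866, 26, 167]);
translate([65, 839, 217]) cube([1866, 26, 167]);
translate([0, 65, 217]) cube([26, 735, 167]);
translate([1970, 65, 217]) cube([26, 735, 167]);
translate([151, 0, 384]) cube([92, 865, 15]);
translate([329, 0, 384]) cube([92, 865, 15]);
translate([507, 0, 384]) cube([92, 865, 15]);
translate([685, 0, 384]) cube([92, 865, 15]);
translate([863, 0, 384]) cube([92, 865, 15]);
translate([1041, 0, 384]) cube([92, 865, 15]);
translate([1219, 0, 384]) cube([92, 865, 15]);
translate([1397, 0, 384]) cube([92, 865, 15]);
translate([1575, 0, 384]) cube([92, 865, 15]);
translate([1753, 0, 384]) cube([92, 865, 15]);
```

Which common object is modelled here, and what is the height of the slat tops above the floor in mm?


A bed frame. The slat-top height is 399 mm.

Four posts, four rails, and a row of slats — a bed frame. Slats sit on the rails at z = 217 + 167 = 384; with slat thickness 15, the top is 399 mm.


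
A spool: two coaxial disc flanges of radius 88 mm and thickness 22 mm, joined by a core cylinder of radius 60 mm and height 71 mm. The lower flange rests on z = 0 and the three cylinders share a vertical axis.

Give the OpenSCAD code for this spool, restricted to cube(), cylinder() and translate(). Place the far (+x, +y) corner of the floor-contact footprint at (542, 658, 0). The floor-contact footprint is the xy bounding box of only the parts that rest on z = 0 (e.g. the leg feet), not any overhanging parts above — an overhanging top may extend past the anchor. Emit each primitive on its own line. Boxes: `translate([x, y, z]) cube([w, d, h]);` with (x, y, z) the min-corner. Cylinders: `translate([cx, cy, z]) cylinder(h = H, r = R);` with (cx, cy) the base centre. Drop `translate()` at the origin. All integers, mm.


translate([454, 570, 0]) cylinder(h = 22, r = 88);
translate([454, 570, 22]) cylinder(h = 71, r = 60);
translate([454, 570, 93]) cylinder(h = 22, r = 88);


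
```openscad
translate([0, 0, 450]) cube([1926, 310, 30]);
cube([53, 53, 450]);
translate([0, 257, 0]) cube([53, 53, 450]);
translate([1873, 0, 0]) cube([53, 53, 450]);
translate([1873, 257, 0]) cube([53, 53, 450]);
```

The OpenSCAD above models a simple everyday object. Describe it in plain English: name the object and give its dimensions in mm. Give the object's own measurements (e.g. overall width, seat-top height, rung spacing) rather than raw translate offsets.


A bench: a 1926×310 mm seat slab, 30 mm thick, top at z = 480 mm, on four 53×53 mm square legs flush with the seat corners and standing on z = 0.


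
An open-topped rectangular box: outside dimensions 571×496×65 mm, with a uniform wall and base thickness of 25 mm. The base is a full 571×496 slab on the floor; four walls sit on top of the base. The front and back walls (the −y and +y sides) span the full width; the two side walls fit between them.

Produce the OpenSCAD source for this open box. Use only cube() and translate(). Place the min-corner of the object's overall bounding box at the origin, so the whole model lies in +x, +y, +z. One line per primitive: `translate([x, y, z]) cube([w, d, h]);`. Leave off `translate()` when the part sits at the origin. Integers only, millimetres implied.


cube([571, 496, 25]);
translate([0, 0, 25]) cube([571, 25, 40]);
translate([0, 471, 25]) cube([571, 25, 40]);
translate([0, 25, 25]) cube([25, 446, 40]);
translate([546, 25, 25]) cube([25, 446, 40]);


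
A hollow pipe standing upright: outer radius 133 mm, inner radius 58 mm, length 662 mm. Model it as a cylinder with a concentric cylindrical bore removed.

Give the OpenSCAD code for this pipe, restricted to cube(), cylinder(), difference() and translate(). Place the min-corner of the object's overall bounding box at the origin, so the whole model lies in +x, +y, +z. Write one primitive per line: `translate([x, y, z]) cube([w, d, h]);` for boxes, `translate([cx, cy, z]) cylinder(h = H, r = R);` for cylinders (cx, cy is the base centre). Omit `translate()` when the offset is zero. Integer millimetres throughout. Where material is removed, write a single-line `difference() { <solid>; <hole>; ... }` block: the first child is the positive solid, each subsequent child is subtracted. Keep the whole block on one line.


difference() { translate([133, 133, 0]) cylinder(h = 662, r = 133); translate([133, 133, 0]) cylinder(h = 662, r = 58); }


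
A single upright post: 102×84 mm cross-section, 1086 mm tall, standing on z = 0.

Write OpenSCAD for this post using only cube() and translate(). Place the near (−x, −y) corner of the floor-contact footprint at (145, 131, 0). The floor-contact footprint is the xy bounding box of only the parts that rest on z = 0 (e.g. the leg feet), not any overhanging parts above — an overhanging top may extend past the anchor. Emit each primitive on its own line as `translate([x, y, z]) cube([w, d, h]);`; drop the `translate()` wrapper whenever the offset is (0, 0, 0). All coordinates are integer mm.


translate([145, 131, 0]) cube([102, 84, 1086]);


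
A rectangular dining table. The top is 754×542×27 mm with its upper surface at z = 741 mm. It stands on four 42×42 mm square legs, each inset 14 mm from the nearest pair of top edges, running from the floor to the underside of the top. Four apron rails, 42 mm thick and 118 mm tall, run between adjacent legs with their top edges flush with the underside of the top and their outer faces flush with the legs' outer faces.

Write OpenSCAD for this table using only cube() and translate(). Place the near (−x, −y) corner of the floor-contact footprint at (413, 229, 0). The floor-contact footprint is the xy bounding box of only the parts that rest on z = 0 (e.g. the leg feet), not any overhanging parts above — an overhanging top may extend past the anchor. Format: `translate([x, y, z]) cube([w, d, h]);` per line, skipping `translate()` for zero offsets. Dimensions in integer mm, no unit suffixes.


// leg_h = 741 - 27 = 714
// apron z = 714 - 118 = 596
translate([399, 215, 714]) cube([754, 542, 27]);
translate([413, 229, 0]) cube([42, 42, 714]);
translate([1097, 229, 0]) cube([42, 42, 714]);
translate([413, 701, 0]) cube([42, 42, 714]);
translate([1097, 701, 0]) cube([42, 42, 714]);
translate([455, 229, 596]) cube([642, 42, 118]);
translate([455, 701, 596]) cube([642, 42, 118]);
translate([413, 271, 596]) cube([42, 430, 118]);
translate([1097, 271, 596]) cube([42, 430, 118]);


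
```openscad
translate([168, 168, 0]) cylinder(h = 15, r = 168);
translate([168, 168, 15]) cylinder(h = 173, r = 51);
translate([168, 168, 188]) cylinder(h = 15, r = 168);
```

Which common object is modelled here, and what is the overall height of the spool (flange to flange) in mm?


A spool. The overall height is 203 mm.

Three coaxial cylinders, large–small–large — a spool. Two 15 mm flanges and a 173 mm core give 15 + 173 + 15 = 203 mm.


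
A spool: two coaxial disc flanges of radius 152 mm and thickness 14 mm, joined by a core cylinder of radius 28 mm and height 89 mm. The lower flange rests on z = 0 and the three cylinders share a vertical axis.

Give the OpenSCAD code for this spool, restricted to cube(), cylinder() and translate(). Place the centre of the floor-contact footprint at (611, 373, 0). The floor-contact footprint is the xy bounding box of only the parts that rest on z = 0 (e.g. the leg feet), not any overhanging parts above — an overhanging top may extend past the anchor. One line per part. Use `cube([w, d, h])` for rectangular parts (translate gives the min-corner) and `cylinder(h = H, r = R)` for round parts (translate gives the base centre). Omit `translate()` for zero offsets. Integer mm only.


translate([611, 373, 0]) cylinder(h = 14, r = 152);
translate([611, 373, 14]) cylinder(h = 89, r = 28);
translate([611, 373, 103]) cylinder(h = 14, r = 152);


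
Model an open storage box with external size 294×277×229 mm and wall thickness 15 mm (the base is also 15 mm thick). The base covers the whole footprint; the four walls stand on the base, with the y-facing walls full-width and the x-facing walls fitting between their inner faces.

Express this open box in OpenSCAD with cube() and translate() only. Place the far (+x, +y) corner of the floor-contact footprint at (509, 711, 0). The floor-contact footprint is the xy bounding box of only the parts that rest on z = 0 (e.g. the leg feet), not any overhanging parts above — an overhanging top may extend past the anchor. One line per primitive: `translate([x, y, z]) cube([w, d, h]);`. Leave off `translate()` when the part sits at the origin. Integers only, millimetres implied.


translate([215, 434, 0]) cube([294, 277, 15]);
translate([215, 434, 15]) cube([294, 15, 214]);
translate([215, 696, 15]) cube([294, 15, 214]);
translate([215, 449, 15]) cube([15, 247, 214]);
translate([494, 449, 15]) cube([15, 247, 214]);


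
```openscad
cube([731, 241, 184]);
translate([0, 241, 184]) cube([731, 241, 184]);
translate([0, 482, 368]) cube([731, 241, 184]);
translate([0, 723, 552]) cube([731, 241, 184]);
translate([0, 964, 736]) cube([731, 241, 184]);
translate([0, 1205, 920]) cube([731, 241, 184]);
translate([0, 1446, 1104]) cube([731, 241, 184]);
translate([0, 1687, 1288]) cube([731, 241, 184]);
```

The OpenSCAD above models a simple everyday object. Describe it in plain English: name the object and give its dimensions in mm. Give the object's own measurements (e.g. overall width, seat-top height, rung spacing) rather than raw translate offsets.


A straight staircase of 8 solid steps. Each step is 731 mm wide (x), 241 mm deep (y, the going) and 184 mm tall (the rise). The first step rests on the floor; each subsequent step sits one going further in +y and one rise higher in +z, directly behind and above the previous step with no overlap.
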